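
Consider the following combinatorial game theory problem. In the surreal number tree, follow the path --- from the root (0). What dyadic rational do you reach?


Sign expansion: ---
Rule: track bounds (lo, hi), initially (-inf, +inf). On '+', the current value becomes lo and we move to the simplest number in (value, hi): value + 1 if hi = +inf, otherwise the midpoint (value + hi)/2. On '-', the current value becomes hi and we move to value - 1 if lo = -inf, otherwise the midpoint (lo + value)/2.
Start at 0.
Step 1: sign = -, move left. Bounds: (-inf, 0). Value = -1
Step 2: sign = -, move left. Bounds: (-inf, -1). Value = -2
Step 3: sign = -, move left. Bounds: (-inf, -2). Value = -3
The surreal number with sign expansion --- is -3.

-3


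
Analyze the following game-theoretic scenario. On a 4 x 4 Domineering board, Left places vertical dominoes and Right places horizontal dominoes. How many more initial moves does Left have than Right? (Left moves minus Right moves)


Board is 4 x 4 (rows x cols).
Left (vertical) placements: (rows-1) * cols = 3 * 4 = 12
Right (horizontal) placements: rows * (cols-1) = 4 * 3 = 12
Advantage = Left - Right = 12 - 12 = 0

0


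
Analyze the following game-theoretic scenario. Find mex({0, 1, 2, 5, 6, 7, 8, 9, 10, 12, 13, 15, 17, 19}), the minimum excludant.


Set = {0, 1, 2, 5, 6, 7, 8, 9, 10, 12, 13, 15, 17, 19}
0 is in the set.
1 is in the set.
2 is in the set.
3 is NOT in the set. This is the mex.
mex = 3

3


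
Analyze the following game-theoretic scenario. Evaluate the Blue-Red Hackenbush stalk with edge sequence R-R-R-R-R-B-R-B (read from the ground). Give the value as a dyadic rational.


Edges (from ground): R-R-R-R-R-B-R-B
By Berlekamp's sign-expansion rule, a Blue-Red Hackenbush stalk has the value of the surreal number whose sign sequence is the edge sequence with B -> + and R -> -.
Sign sequence: -----+-+
Trace the sign expansion in the surreal number tree, starting from 0:
Edge 1: R (sign -) -> bounds (-inf, 0), value = -1
Edge 2: R (sign -) -> bounds (-inf, -1), value = -2
Edge 3: R (sign -) -> bounds (-inf, -2), value = -3
Edge 4: R (sign -) -> bounds (-inf, -3), value = -4
Edge 5: R (sign -) -> bounds (-inf, -4), value = -5
Edge 6: B (sign +) -> bounds (-5, -4), value = -9/2
Edge 7: R (sign -) -> bounds (-5, -9/2), value = -19/4
Edge 8: B (sign +) -> bounds (-19/4, -9/2), value = -37/8
Game value = -37/8

-37/8


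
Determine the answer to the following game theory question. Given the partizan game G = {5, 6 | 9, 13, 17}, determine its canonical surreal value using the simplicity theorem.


Left options: {5, 6}, max = 6
Right options: {9, 13, 17}, min = 9
All options are numbers and max(Left) < min(Right), so by the simplicity theorem the value is the simplest (earliest-born) number strictly between 6 and 9.
Integers 7 through 8 all lie strictly between 6 and 9.
Among integers, the simplest (lowest birthday = smallest |n|; 0 is born on day 0, +-n on day n) is 7.
No non-integer in the interval can be simpler: if x is a non-integer in the interval, then floor(x) or ceil(x) also lies in the interval (the interval contains an integer), and both are proper prefixes of x's sign expansion, i.e. born earlier. So the game value is 7.
Game value = 7

7


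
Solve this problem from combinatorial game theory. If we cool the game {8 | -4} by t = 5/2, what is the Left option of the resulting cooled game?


Original game: {8 | -4} (a switch {a | b} with a > b).
Cooling by t (for t below the temperature (a - b)/2 = 6) taxes each move by t: {a | b} cooled by t is {a - t | b + t}.
Cooling amount: t = 5/2
Cooled Left option: 8 - 5/2 = 11/2
Cooled Right option: -4 + 5/2 = -3/2
Cooled game: {11/2 | -3/2}
Left option = 11/2

11/2


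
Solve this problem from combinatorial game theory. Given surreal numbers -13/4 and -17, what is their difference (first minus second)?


x = -13/4, y = -17
Converting to common denominator: 4
x = -13/4, y = -68/4
x - y = -13/4 - -17 = 55/4

55/4


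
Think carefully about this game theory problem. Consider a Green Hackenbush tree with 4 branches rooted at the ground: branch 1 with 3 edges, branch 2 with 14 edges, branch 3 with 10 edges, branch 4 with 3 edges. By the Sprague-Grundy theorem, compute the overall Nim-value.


The tree has 4 branches from the ground vertex.
In Green Hackenbush, the Nim-value of a simple path of length k is k.
Branch 1: length 3, Nim-value = 3
Branch 2: length 14, Nim-value = 14
Branch 3: length 10, Nim-value = 10
Branch 4: length 3, Nim-value = 3
Total Nim-value = XOR of all branch values:
0 XOR 3 = 3
3 XOR 14 = 13
13 XOR 10 = 7
7 XOR 3 = 4
Nim-value of the tree = 4

4


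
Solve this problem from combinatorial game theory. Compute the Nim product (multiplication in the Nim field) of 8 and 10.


Nim multiplication is bilinear over XOR: (u XOR v) * w = (u*w) XOR (v*w).
So we split each operand into its bit components and XOR the pairwise Nim products.
8 = 8 (as XOR of powers of 2).
10 = 2 + 8 (as XOR of powers of 2).
Using the standard Nim-product table on single bits:
  2*2 = 3,   2*4 = 8,   2*8 = 12,
  4*4 = 6,   4*8 = 11,  8*8 = 13,
and  1*x = x (identity), k*l = l*k (commutative).
Pairwise Nim products:
  8 * 2 = 12
  8 * 8 = 13
XOR them: 12 XOR 13 = 1.
Result: 8 * 10 = 1 (in Nim).

1


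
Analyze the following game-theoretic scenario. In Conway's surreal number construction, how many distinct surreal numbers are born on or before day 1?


Day 0: {|} = 0 is born. Count = 1.
Day n: the number of surreal numbers born by day n is 2^(n+1) - 1.
By day 0: 2^1 - 1 = 1
By day 1: 2^2 - 1 = 3
By day 1: 3 surreal numbers.

3


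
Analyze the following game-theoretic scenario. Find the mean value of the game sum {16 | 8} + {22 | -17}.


G1 = {16 | 8}, G2 = {22 | -17}
Each is a switch {a | b} with numbers a > b; its mean value is (a + b)/2, and mean value is additive over game sums: m(G1 + G2) = m(G1) + m(G2).
Mean of G1 = (16 + (8))/2 = 24/2 = 12
Mean of G2 = (22 + (-17))/2 = 5/2 = 5/2
Mean of G1 + G2 = 12 + 5/2 = 29/2

29/2


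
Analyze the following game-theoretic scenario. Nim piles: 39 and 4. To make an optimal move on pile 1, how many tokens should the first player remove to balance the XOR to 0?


Piles: 39 and 4
Current XOR: 39 XOR 4 = 35 (non-zero, so this is an N-position).
To make the XOR zero, we need to find a move that balances the piles.
For pile 1 (size 39): target = 39 XOR 35 = 4
We reduce pile 1 from 39 to 4.
Tokens removed: 39 - 4 = 35
Verification: 4 XOR 4 = 0

35


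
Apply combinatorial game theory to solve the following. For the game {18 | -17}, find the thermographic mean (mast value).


Game = {18 | -17}, a switch {a | b} with numbers a > b.
Its thermograph has left wall a - t and right wall b + t, which meet at t = (a - b)/2, where both equal (a + b)/2. So the mast (mean value) is at (a + b)/2.
Mean = (18 + (-17))/2 = 1/2 = 1/2

1/2


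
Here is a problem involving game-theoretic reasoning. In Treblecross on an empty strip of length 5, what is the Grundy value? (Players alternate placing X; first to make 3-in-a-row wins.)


Treblecross: place X on empty cells; 3-in-a-row wins.
Playing within two cells of an existing X lets the opponent win at once, so sensible play treats the cells i-2..i+2 around each X as dead. The player left with no safe cell loses, so this is a normal-play take-away game on strips of safe cells.
Placing X at cell i (0-indexed) of a strip of k safe cells leaves independent strips of sizes max(0, i-2) and max(0, k-i-3). Hence G(k) = mex{ G(max(0,i-2)) XOR G(max(0,k-i-3)) : 0 <= i < k }, with G(0) = 0.
G(1): splits (0,0):0^0=0 -> mex({0}) = 1
G(2): splits (0,0):0^0=0 -> mex({0}) = 1
G(3): splits (0,0):0^0=0 -> mex({0}) = 1
G(4): splits (0,1):0^1=1 (0,0):0^0=0 -> mex({0, 1}) = 2
G(5): splits (0,2):0^1=1 (0,1):0^1=1 (0,0):0^0=0 -> mex({0, 1}) = 2
Therefore G(5) = 2.

2


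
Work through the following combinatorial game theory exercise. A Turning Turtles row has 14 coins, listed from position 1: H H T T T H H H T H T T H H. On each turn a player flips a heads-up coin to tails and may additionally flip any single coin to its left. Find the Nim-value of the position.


Coins: H H T T T H H H T H T T H H
Key fact: a single head at position k behaves exactly like a Nim heap of size k (turning it to T and optionally flipping a coin at j < k corresponds to moving the heap from k to j, or to 0), and heads combine as a disjunctive sum (two heads at the same place would cancel, matching j XOR j = 0). So the Nim-value is the XOR of the 1-indexed positions of the heads.
Face-up positions (1-indexed): [1, 2, 6, 7, 8, 10, 13, 14]
XOR 0 with 1: 0 XOR 1 = 1
XOR 1 with 2: 1 XOR 2 = 3
XOR 3 with 6: 3 XOR 6 = 5
XOR 5 with 7: 5 XOR 7 = 2
XOR 2 with 8: 2 XOR 8 = 10
XOR 10 with 10: 10 XOR 10 = 0
XOR 0 with 13: 0 XOR 13 = 13
XOR 13 with 14: 13 XOR 14 = 3
Nim-value = 3

3


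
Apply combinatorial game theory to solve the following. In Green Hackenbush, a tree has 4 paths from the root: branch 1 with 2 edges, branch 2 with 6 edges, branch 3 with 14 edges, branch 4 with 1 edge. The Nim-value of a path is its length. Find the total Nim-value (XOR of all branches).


The tree has 4 branches from the ground vertex.
In Green Hackenbush, the Nim-value of a simple path of length k is k.
Branch 1: length 2, Nim-value = 2
Branch 2: length 6, Nim-value = 6
Branch 3: length 14, Nim-value = 14
Branch 4: length 1, Nim-value = 1
Total Nim-value = XOR of all branch values:
0 XOR 2 = 2
2 XOR 6 = 4
4 XOR 14 = 10
10 XOR 1 = 11
Nim-value of the tree = 11

11


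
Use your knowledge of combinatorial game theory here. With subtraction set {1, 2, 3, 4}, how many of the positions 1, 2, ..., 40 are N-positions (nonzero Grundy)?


Subtraction set S = {1, 2, 3, 4}, so G(n) = n mod 5.
G(n) = 0 when n is a multiple of 5.
Multiples of 5 in [1, 40]: 8
N-positions (nonzero Grundy) = 40 - 8 = 32

32


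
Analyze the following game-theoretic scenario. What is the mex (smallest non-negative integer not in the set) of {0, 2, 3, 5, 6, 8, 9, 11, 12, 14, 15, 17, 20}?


Set = {0, 2, 3, 5, 6, 8, 9, 11, 12, 14, 15, 17, 20}
0 is in the set.
1 is NOT in the set. This is the mex.
mex = 1

1


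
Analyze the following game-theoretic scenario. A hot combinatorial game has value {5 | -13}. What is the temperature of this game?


The game is {5 | -13}, a switch {a | b} with numbers a > b.
Cooling {a | b} by t gives {a - t | b + t}, which stops being hot when a - t = b + t, i.e. at t = (a - b)/2. So the temperature of a switch is (a - b)/2.
Temperature = (Left option - Right option) / 2
= (5 - (-13)) / 2
= 18 / 2
= 9

9


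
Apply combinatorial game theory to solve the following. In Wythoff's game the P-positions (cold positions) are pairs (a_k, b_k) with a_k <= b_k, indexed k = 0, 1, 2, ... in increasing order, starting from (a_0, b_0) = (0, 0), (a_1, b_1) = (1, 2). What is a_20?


By Wythoff's theorem, a_k = floor(k * phi) and b_k = floor(k * phi^2) = a_k + k, where phi = (1 + sqrt(5))/2 is the golden ratio.
phi = (1 + sqrt(5))/2 = 1.618034
k = 20
k * phi = 20 * 1.618034 = 32.360680
a_20 = floor(k * phi) = 32

32


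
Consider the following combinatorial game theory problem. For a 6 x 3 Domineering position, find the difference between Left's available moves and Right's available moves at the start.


Board is 6 x 3 (rows x cols).
Left (vertical) placements: (rows-1) * cols = 5 * 3 = 15
Right (horizontal) placements: rows * (cols-1) = 6 * 2 = 12
Advantage = Left - Right = 15 - 12 = 3

3


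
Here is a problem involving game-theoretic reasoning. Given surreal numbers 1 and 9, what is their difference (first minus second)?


x = 1, y = 9
x - y = 1 - 9 = -8

-8


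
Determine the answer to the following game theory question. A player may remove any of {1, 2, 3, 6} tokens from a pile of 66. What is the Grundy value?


The subtraction set is S = {1, 2, 3, 6}.
G(k) = mex{ G(k - s) : s in S, s <= k }. We compute iteratively: G(0) = 0.
G(1) = mex({0}) = 1
G(2) = mex({0, 1}) = 2
G(3) = mex({0, 1, 2}) = 3
G(4) = mex({1, 2, 3}) = 0
G(5) = mex({0, 2, 3}) = 1
G(6) = mex({0, 1, 3}) = 2
G(7) = mex({0, 1, 2}) = 3
G(8) = mex({1, 2, 3}) = 0
G(9) = mex({0, 2, 3}) = 1
Observe that G(4)..G(9) = 0, 1, 2, 3, 0, 1 repeats G(0)..G(5) = 0, 1, 2, 3, 0, 1.
For k >= max(S) = 6, G(k) is determined by the previous 6 values G(k-6)..G(k-1); a window of 6 consecutive values has recurred shifted by 4, so by induction G(k + 4) = G(k) for all k >= 0: the sequence is periodic from the start with period 4.
One period: G(0..3) = 0, 1, 2, 3.
66 mod 4 = 2, so G(66) = G(2) = 2.

2


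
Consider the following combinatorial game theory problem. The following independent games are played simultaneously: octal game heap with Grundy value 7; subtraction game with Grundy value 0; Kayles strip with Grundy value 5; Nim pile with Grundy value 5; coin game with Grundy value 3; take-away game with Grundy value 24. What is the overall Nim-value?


By the Sprague-Grundy theorem, the Grundy value of a sum of games is the XOR of individual Grundy values.
octal game heap: Grundy value = 7. Running XOR: 0 XOR 7 = 7
subtraction game: Grundy value = 0. Running XOR: 7 XOR 0 = 7
Kayles strip: Grundy value = 5. Running XOR: 7 XOR 5 = 2
Nim pile: Grundy value = 5. Running XOR: 2 XOR 5 = 7
coin game: Grundy value = 3. Running XOR: 7 XOR 3 = 4
take-away game: Grundy value = 24. Running XOR: 4 XOR 24 = 28
The combined Grundy value is 28.

28


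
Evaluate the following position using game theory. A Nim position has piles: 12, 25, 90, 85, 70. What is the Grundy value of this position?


We need the XOR (exclusive or) of all pile sizes.
After XOR-ing pile 1 (size 12): 0 XOR 12 = 12
After XOR-ing pile 2 (size 25): 12 XOR 25 = 21
After XOR-ing pile 3 (size 90): 21 XOR 90 = 79
After XOR-ing pile 4 (size 85): 79 XOR 85 = 26
After XOR-ing pile 5 (size 70): 26 XOR 70 = 92
The Nim-value of this position is 92.

92


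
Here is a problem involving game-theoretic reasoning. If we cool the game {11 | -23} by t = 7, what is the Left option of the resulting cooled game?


Original game: {11 | -23} (a switch {a | b} with a > b).
Cooling by t (for t below the temperature (a - b)/2 = 17) taxes each move by t: {a | b} cooled by t is {a - t | b + t}.
Cooling amount: t = 7
Cooled Left option: 11 - 7 = 4
Cooled Right option: -23 + 7 = -16
Cooled game: {4 | -16}
Left option = 4

4


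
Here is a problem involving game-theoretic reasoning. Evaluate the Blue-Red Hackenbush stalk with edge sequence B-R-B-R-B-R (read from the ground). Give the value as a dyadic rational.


Edges (from ground): B-R-B-R-B-R
By Berlekamp's sign-expansion rule, a Blue-Red Hackenbush stalk has the value of the surreal number whose sign sequence is the edge sequence with B -> + and R -> -.
Sign sequence: +-+-+-
Trace the sign expansion in the surreal number tree, starting from 0:
Edge 1: B (sign +) -> bounds (0, +inf), value = 1
Edge 2: R (sign -) -> bounds (0, 1), value = 1/2
Edge 3: B (sign +) -> bounds (1/2, 1), value = 3/4
Edge 4: R (sign -) -> bounds (1/2, 3/4), value = 5/8
Edge 5: B (sign +) -> bounds (5/8, 3/4), value = 11/16
Edge 6: R (sign -) -> bounds (5/8, 11/16), value = 21/32
Game value = 21/32

21/32


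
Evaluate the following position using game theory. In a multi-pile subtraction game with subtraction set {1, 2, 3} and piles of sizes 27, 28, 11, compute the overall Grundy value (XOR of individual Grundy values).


Subtraction set: {1, 2, 3}
For this subtraction set, G(n) = n mod 4 (period = max + 1 = 4).
Pile 1 (size 27): G(27) = 27 mod 4 = 3
Pile 2 (size 28): G(28) = 28 mod 4 = 0
Pile 3 (size 11): G(11) = 11 mod 4 = 3
Total Grundy value = XOR of all: 3 XOR 0 XOR 3 = 0

0


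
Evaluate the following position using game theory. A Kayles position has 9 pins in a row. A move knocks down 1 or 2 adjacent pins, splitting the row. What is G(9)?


Kayles: a move removes 1 or 2 adjacent pins from a contiguous row.
Removing pins from a row of k leaves two independent rows (a, b) with a + b = k - 1 (one pin) or a + b = k - 2 (two pins); an end removal gives a = 0.
By Sprague-Grundy, G(k) = mex{ G(a) XOR G(b) } over all these splits. G(0) = 0.
G(1): splits (0,0):0^0=0 -> mex({0}) = 1
G(2): splits (0,1):0^1=1 (0,0):0^0=0 -> mex({0, 1}) = 2
G(3): splits (0,2):0^2=2 (1,1):1^1=0 (0,1):0^1=1 -> mex({0, 1, 2}) = 3
G(4): splits (0,3):0^3=3 (1,2):1^2=3 (0,2):0^2=2 (1,1):1^1=0 -> mex({0, 2, 3}) = 1
G(5): splits (0,4):0^1=1 (1,3):1^3=2 (2,2):2^2=0 (0,3):0^3=3 (1,2):1^2=3 -> mex({0, 1, 2, 3}) = 4
G(6) = mex({0, 1, 2, 4}) = 3
G(7) = mex({0, 1, 3, 4, 5}) = 2
G(8) = mex({0, 2, 3, 5, 6}) = 1
G(9) = mex({0, 1, 2, 3, 6, 7}) = 4
Therefore G(9) = 4.

4


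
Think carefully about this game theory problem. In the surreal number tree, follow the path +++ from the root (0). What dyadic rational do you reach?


Sign expansion: +++
Rule: track bounds (lo, hi), initially (-inf, +inf). On '+', the current value becomes lo and we move to the simplest number in (value, hi): value + 1 if hi = +inf, otherwise the midpoint (value + hi)/2. On '-', the current value becomes hi and we move to value - 1 if lo = -inf, otherwise the midpoint (lo + value)/2.
Start at 0.
Step 1: sign = +, move right. Bounds: (0, +inf). Value = 1
Step 2: sign = +, move right. Bounds: (1, +inf). Value = 2
Step 3: sign = +, move right. Bounds: (2, +inf). Value = 3
The surreal number with sign expansion +++ is 3.

3


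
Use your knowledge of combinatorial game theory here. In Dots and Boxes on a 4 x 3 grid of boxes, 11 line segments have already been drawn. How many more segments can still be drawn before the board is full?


Grid: 4 x 3 boxes, i.e. 5 rows and 4 columns of dots.
Horizontal edges: (rows + 1) * cols = 5 * 3 = 15
Vertical edges: rows * (cols + 1) = 4 * 4 = 16
Total edges: 15 + 16 = 31
Edges drawn: 11
Remaining: 31 - 11 = 20

20


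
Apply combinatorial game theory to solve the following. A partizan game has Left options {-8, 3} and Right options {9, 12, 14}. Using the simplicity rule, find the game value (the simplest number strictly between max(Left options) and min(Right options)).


Left options: {-8, 3}, max = 3
Right options: {9, 12, 14}, min = 9
All options are numbers and max(Left) < min(Right), so by the simplicity theorem the value is the simplest (earliest-born) number strictly between 3 and 9.
Integers 4 through 8 all lie strictly between 3 and 9.
Among integers, the simplest (lowest birthday = smallest |n|; 0 is born on day 0, +-n on day n) is 4.
No non-integer in the interval can be simpler: if x is a non-integer in the interval, then floor(x) or ceil(x) also lies in the interval (the interval contains an integer), and both are proper prefixes of x's sign expansion, i.e. born earlier. So the game value is 4.
Game value = 4

4


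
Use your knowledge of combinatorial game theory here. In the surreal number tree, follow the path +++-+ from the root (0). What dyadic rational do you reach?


Sign expansion: +++-+
Rule: track bounds (lo, hi), initially (-inf, +inf). On '+', the current value becomes lo and we move to the simplest number in (value, hi): value + 1 if hi = +inf, otherwise the midpoint (value + hi)/2. On '-', the current value becomes hi and we move to value - 1 if lo = -inf, otherwise the midpoint (lo + value)/2.
Start at 0.
Step 1: sign = +, move right. Bounds: (0, +inf). Value = 1
Step 2: sign = +, move right. Bounds: (1, +inf). Value = 2
Step 3: sign = +, move right. Bounds: (2, +inf). Value = 3
Step 4: sign = -, move left. Bounds: (2, 3). Value = 5/2
Step 5: sign = +, move right. Bounds: (5/2, 3). Value = 11/4
The surreal number with sign expansion +++-+ is 11/4.

11/4


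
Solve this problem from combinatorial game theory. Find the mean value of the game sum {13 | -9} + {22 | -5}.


G1 = {13 | -9}, G2 = {22 | -5}
Each is a switch {a | b} with numbers a > b; its mean value is (a + b)/2, and mean value is additive over game sums: m(G1 + G2) = m(G1) + m(G2).
Mean of G1 = (13 + (-9))/2 = 4/2 = 2
Mean of G2 = (22 + (-5))/2 = 17/2 = 17/2
Mean of G1 + G2 = 2 + 17/2 = 21/2

21/2


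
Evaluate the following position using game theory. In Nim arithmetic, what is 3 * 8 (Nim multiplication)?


Nim multiplication is bilinear over XOR: (u XOR v) * w = (u*w) XOR (v*w).
So we split each operand into its bit components and XOR the pairwise Nim products.
3 = 1 + 2 (as XOR of powers of 2).
8 = 8 (as XOR of powers of 2).
Using the standard Nim-product table on single bits:
  2*2 = 3,   2*4 = 8,   2*8 = 12,
  4*4 = 6,   4*8 = 11,  8*8 = 13,
and  1*x = x (identity), k*l = l*k (commutative).
Pairwise Nim products:
  1 * 8 = 8
  2 * 8 = 12
XOR them: 8 XOR 12 = 4.
Result: 3 * 8 = 4 (in Nim).

4


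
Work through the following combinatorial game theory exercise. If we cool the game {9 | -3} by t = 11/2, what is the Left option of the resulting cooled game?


Original game: {9 | -3} (a switch {a | b} with a > b).
Cooling by t (for t below the temperature (a - b)/2 = 6) taxes each move by t: {a | b} cooled by t is {a - t | b + t}.
Cooling amount: t = 11/2
Cooled Left option: 9 - 11/2 = 7/2
Cooled Right option: -3 + 11/2 = 5/2
Cooled game: {7/2 | 5/2}
Left option = 7/2

7/2


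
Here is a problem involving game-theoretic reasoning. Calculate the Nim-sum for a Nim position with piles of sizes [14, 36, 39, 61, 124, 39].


We need the XOR (exclusive or) of all pile sizes.
After XOR-ing pile 1 (size 14): 0 XOR 14 = 14
After XOR-ing pile 2 (size 36): 14 XOR 36 = 42
After XOR-ing pile 3 (size 39): 42 XOR 39 = 13
After XOR-ing pile 4 (size 61): 13 XOR 61 = 48
After XOR-ing pile 5 (size 124): 48 XOR 124 = 76
After XOR-ing pile 6 (size 39): 76 XOR 39 = 107
The Nim-value of this position is 107.

107


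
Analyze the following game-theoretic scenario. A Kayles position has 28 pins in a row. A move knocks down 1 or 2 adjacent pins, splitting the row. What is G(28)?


Kayles: a move removes 1 or 2 adjacent pins from a contiguous row.
Removing pins from a row of k leaves two independent rows (a, b) with a + b = k - 1 (one pin) or a + b = k - 2 (two pins); an end removal gives a = 0.
By Sprague-Grundy, G(k) = mex{ G(a) XOR G(b) } over all these splits. G(0) = 0.
G(1): splits (0,0):0^0=0 -> mex({0}) = 1
G(2): splits (0,1):0^1=1 (0,0):0^0=0 -> mex({0, 1}) = 2
G(3): splits (0,2):0^2=2 (1,1):1^1=0 (0,1):0^1=1 -> mex({0, 1, 2}) = 3
G(4): splits (0,3):0^3=3 (1,2):1^2=3 (0,2):0^2=2 (1,1):1^1=0 -> mex({0, 2, 3}) = 1
G(5): splits (0,4):0^1=1 (1,3):1^3=2 (2,2):2^2=0 (0,3):0^3=3 (1,2):1^2=3 -> mex({0, 1, 2, 3}) = 4
G(6) = mex({0, 1, 2, 4}) = 3
G(7) = mex({0, 1, 3, 4, 5}) = 2
G(8) = mex({0, 2, 3, 5, 6}) = 1
G(9) = mex({0, 1, 2, 3, 6, 7}) = 4
G(10) = mex({0, 1, 3, 4, 5, 7}) = 2
G(11) = mex({0, 1, 2, 3, 4, 5}) = 6
G(12) = mex({0, 1, 2, 3, 5, 6, 7}) = 4
G(13) = mex({0, 2, 3, 4, 6, 7}) = 1
G(14) = mex({0, 1, 4, 5, 6, 7}) = 2
G(15) = mex({0, 1, 2, 3, 4, 5, 6}) = 7
G(16) = mex({0, 2, 3, 5, 6, 7}) = 1
G(17) = mex({0, 1, 2, 3, 5, 6, 7}) = 4
G(18) = mex({0, 1, 2, 4, 5, 6}) = 3
G(19) = mex({0, 1, 3, 4, 5, 7}) = 2
G(20) = mex({0, 2, 3, 4, 5, 6, 7}) = 1
G(21) = mex({0, 1, 2, 3, 5, 6, 7}) = 4
G(22) = mex({0, 1, 2, 3, 4, 5, 7}) = 6
G(23) = mex({0, 1, 2, 3, 4, 5, 6}) = 7
G(24) = mex({0, 1, 2, 3, 5, 6, 7}) = 4
G(25) = mex({0, 2, 3, 4, 6, 7}) = 1
G(26) = mex({0, 1, 3, 4, 5, 6, 7}) = 2
G(27) = mex({0, 1, 2, 3, 4, 5, 6, 7}) = 8
G(28) = mex({0, 1, 2, 3, 4, 6, 7, 8}) = 5
Therefore G(28) = 5.

5


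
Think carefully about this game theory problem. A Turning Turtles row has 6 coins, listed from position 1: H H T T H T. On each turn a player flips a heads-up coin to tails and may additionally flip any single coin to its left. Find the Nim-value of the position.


Coins: H H T T H T
Key fact: a single head at position k behaves exactly like a Nim heap of size k (turning it to T and optionally flipping a coin at j < k corresponds to moving the heap from k to j, or to 0), and heads combine as a disjunctive sum (two heads at the same place would cancel, matching j XOR j = 0). So the Nim-value is the XOR of the 1-indexed positions of the heads.
Face-up positions (1-indexed): [1, 2, 5]
XOR 0 with 1: 0 XOR 1 = 1
XOR 1 with 2: 1 XOR 2 = 3
XOR 3 with 5: 3 XOR 5 = 6
Nim-value = 6

6


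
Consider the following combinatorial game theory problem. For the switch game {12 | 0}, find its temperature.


The game is {12 | 0}, a switch {a | b} with numbers a > b.
Cooling {a | b} by t gives {a - t | b + t}, which stops being hot when a - t = b + t, i.e. at t = (a - b)/2. So the temperature of a switch is (a - b)/2.
Temperature = (Left option - Right option) / 2
= (12 - (0)) / 2
= 12 / 2
= 6

6


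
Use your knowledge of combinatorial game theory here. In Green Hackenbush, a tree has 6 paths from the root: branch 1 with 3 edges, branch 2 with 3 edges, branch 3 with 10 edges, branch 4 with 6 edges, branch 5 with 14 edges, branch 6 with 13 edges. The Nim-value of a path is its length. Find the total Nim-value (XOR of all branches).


The tree has 6 branches from the ground vertex.
In Green Hackenbush, the Nim-value of a simple path of length k is k.
Branch 1: length 3, Nim-value = 3
Branch 2: length 3, Nim-value = 3
Branch 3: length 10, Nim-value = 10
Branch 4: length 6, Nim-value = 6
Branch 5: length 14, Nim-value = 14
Branch 6: length 13, Nim-value = 13
Total Nim-value = XOR of all branch values:
0 XOR 3 = 3
3 XOR 3 = 0
0 XOR 10 = 10
10 XOR 6 = 12
12 XOR 14 = 2
2 XOR 13 = 15
Nim-value of the tree = 15

15


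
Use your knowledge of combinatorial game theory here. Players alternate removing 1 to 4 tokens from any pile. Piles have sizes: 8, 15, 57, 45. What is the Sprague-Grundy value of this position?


Subtraction set: {1, 2, 3, 4}
For this subtraction set, G(n) = n mod 5 (period = max + 1 = 5).
Pile 1 (size 8): G(8) = 8 mod 5 = 3
Pile 2 (size 15): G(15) = 15 mod 5 = 0
Pile 3 (size 57): G(57) = 57 mod 5 = 2
Pile 4 (size 45): G(45) = 45 mod 5 = 0
Total Grundy value = XOR of all: 3 XOR 0 XOR 2 XOR 0 = 1

1


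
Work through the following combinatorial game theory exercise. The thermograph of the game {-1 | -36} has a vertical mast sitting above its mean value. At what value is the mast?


Game = {-1 | -36}, a switch {a | b} with numbers a > b.
Its thermograph has left wall a - t and right wall b + t, which meet at t = (a - b)/2, where both equal (a + b)/2. So the mast (mean value) is at (a + b)/2.
Mean = (-1 + (-36))/2 = -37/2 = -37/2

-37/2


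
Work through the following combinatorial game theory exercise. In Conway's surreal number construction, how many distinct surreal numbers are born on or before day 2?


Day 0: {|} = 0 is born. Count = 1.
Day n: the number of surreal numbers born by day n is 2^(n+1) - 1.
By day 0: 2^1 - 1 = 1
By day 1: 2^2 - 1 = 3
By day 2: 2^3 - 1 = 7
By day 2: 7 surreal numbers.

7


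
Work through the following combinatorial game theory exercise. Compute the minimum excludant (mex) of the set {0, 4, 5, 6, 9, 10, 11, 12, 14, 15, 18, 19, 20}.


Set = {0, 4, 5, 6, 9, 10, 11, 12, 14, 15, 18, 19, 20}
0 is in the set.
1 is NOT in the set. This is the mex.
mex = 1

1


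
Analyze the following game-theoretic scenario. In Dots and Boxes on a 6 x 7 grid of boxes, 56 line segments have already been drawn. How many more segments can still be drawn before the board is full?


Grid: 6 x 7 boxes, i.e. 7 rows and 8 columns of dots.
Horizontal edges: (rows + 1) * cols = 7 * 7 = 49
Vertical edges: rows * (cols + 1) = 6 * 8 = 48
Total edges: 49 + 48 = 97
Edges drawn: 56
Remaining: 97 - 56 = 41

41


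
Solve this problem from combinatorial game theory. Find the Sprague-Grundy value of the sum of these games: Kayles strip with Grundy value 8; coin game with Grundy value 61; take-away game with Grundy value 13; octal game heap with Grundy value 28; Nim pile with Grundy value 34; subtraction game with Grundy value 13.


By the Sprague-Grundy theorem, the Grundy value of a sum of games is the XOR of individual Grundy values.
Kayles strip: Grundy value = 8. Running XOR: 0 XOR 8 = 8
coin game: Grundy value = 61. Running XOR: 8 XOR 61 = 53
take-away game: Grundy value = 13. Running XOR: 53 XOR 13 = 56
octal game heap: Grundy value = 28. Running XOR: 56 XOR 28 = 36
Nim pile: Grundy value = 34. Running XOR: 36 XOR 34 = 6
subtraction game: Grundy value = 13. Running XOR: 6 XOR 13 = 11
The combined Grundy value is 11.

11


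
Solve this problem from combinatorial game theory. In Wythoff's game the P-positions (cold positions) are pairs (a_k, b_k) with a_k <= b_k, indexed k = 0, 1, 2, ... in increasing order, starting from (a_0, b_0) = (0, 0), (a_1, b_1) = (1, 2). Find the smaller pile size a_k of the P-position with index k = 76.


By Wythoff's theorem, a_k = floor(k * phi) and b_k = floor(k * phi^2) = a_k + k, where phi = (1 + sqrt(5))/2 is the golden ratio.
phi = (1 + sqrt(5))/2 = 1.618034
k = 76
k * phi = 76 * 1.618034 = 122.970583
a_76 = floor(k * phi) = 122

122


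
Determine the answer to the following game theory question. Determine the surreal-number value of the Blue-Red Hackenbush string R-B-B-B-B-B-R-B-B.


Edges (from ground): R-B-B-B-B-B-R-B-B
By Berlekamp's sign-expansion rule, a Blue-Red Hackenbush stalk has the value of the surreal number whose sign sequence is the edge sequence with B -> + and R -> -.
Sign sequence: -+++++-++
Trace the sign expansion in the surreal number tree, starting from 0:
Edge 1: R (sign -) -> bounds (-inf, 0), value = -1
Edge 2: B (sign +) -> bounds (-1, 0), value = -1/2
Edge 3: B (sign +) -> bounds (-1/2, 0), value = -1/4
Edge 4: B (sign +) -> bounds (-1/4, 0), value = -1/8
Edge 5: B (sign +) -> bounds (-1/8, 0), value = -1/16
Edge 6: B (sign +) -> bounds (-1/16, 0), value = -1/32
Edge 7: R (sign -) -> bounds (-1/16, -1/32), value = -3/64
Edge 8: B (sign +) -> bounds (-3/64, -1/32), value = -5/128
Edge 9: B (sign +) -> bounds (-5/128, -1/32), value = -9/256
Game value = -9/256

-9/256


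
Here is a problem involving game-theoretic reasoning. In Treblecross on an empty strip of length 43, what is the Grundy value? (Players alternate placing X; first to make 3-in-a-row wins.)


Treblecross: place X on empty cells; 3-in-a-row wins.
Playing within two cells of an existing X lets the opponent win at once, so sensible play treats the cells i-2..i+2 around each X as dead. The player left with no safe cell loses, so this is a normal-play take-away game on strips of safe cells.
Placing X at cell i (0-indexed) of a strip of k safe cells leaves independent strips of sizes max(0, i-2) and max(0, k-i-3). Hence G(k) = mex{ G(max(0,i-2)) XOR G(max(0,k-i-3)) : 0 <= i < k }, with G(0) = 0.
G(1): splits (0,0):0^0=0 -> mex({0}) = 1
G(2): splits (0,0):0^0=0 -> mex({0}) = 1
G(3): splits (0,0):0^0=0 -> mex({0}) = 1
G(4): splits (0,1):0^1=1 (0,0):0^0=0 -> mex({0, 1}) = 2
G(5): splits (0,2):0^1=1 (0,1):0^1=1 (0,0):0^0=0 -> mex({0, 1}) = 2
G(6) = mex({1}) = 0
G(7) = mex({0, 1, 2}) = 3
G(8) = mex({0, 1, 2}) = 3
G(9) = mex({0, 2}) = 1
G(10) = mex({0, 2, 3}) = 1
G(11) = mex({0, 3}) = 1
G(12) = mex({1, 3}) = 0
G(13) = mex({0, 1, 2, 3}) = 4
G(14) = mex({0, 1, 2}) = 3
G(15) = mex({0, 1, 2}) = 3
G(16) = mex({0, 1, 2, 4}) = 3
G(17) = mex({0, 1, 3, 4}) = 2
G(18) = mex({0, 1, 3, 4}) = 2
G(19) = mex({0, 1, 3, 5}) = 2
G(20) = mex({0, 1, 2, 3, 5}) = 4
G(21) = mex({0, 1, 2, 3, 5}) = 4
G(22) = mex({1, 2, 6}) = 0
G(23) = mex({0, 1, 2, 3, 4, 6}) = 5
G(24) = mex({0, 1, 2, 3, 4}) = 5
G(25) = mex({0, 1, 3, 4, 7}) = 2
G(26) = mex({0, 1, 3, 4, 5, 7}) = 2
G(27) = mex({0, 1, 3, 5}) = 2
G(28) = mex({0, 1, 2, 5}) = 3
G(29) = mex({0, 1, 2, 4, 5, 6}) = 3
G(30) = mex({1, 2, 4, 6}) = 0
G(31) = mex({0, 1, 2, 3, 4, 6}) = 5
G(32) = mex({1, 2, 3, 4, 7}) = 0
G(33) = mex({0, 3, 7}) = 1
G(34) = mex({0, 2, 3, 5, 7}) = 1
G(35) = mex({0, 2, 3, 5, 6}) = 1
G(36) = mex({0, 1, 2, 5, 6}) = 3
G(37) = mex({0, 1, 2, 4, 5, 6}) = 3
G(38) = mex({0, 1, 2, 4}) = 3
G(39) = mex({0, 1, 2, 3, 4, 7}) = 5
G(40) = mex({0, 1, 2, 3, 4, 5, 7}) = 6
G(41) = mex({0, 1, 2, 3, 5, 7}) = 4
G(42) = mex({0, 1, 2, 3, 5, 6, 7}) = 4
G(43) = mex({0, 2, 3, 5, 6}) = 1
Therefore G(43) = 1.

1


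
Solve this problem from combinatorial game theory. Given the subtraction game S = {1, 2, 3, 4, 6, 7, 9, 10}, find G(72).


The subtraction set is S = {1, 2, 3, 4, 6, 7, 9, 10}.
G(k) = mex{ G(k - s) : s in S, s <= k }. We compute iteratively: G(0) = 0.
G(1) = mex({0}) = 1
G(2) = mex({0, 1}) = 2
G(3) = mex({0, 1, 2}) = 3
G(4) = mex({0, 1, 2, 3}) = 4
G(5) = mex({1, 2, 3, 4}) = 0
G(6) = mex({0, 2, 3, 4}) = 1
G(7) = mex({0, 1, 3, 4}) = 2
G(8) = mex({0, 1, 2, 4}) = 3
G(9) = mex({0, 1, 2, 3}) = 4
G(10) = mex({0, 1, 2, 3, 4}) = 5
G(11) = mex({0, 1, 2, 3, 4, 5}) = 6
G(12) = mex({0, 1, 2, 3, 4, 5, 6}) = 7
G(13) = mex({1, 2, 3, 4, 5, 6, 7}) = 0
G(14) = mex({0, 2, 3, 4, 5, 6, 7}) = 1
G(15) = mex({0, 1, 3, 4, 6, 7}) = 2
G(16) = mex({0, 1, 2, 4, 5, 7}) = 3
G(17) = mex({0, 1, 2, 3, 5, 6}) = 4
G(18) = mex({1, 2, 3, 4, 6, 7}) = 0
G(19) = mex({0, 2, 3, 4, 5, 7}) = 1
G(20) = mex({0, 1, 3, 4, 5, 6}) = 2
G(21) = mex({0, 1, 2, 4, 6, 7}) = 3
G(22) = mex({0, 1, 2, 3, 7}) = 4
Observe that G(13)..G(22) = 0, 1, 2, 3, 4, 0, 1, 2, 3, 4 repeats G(0)..G(9) = 0, 1, 2, 3, 4, 0, 1, 2, 3, 4.
For k >= max(S) = 10, G(k) is determined by the previous 10 values G(k-10)..G(k-1); a window of 10 consecutive values has recurred shifted by 13, so by induction G(k + 13) = G(k) for all k >= 0: the sequence is periodic from the start with period 13.
One period: G(0..12) = 0, 1, 2, 3, 4, 0, 1, 2, 3, 4, 5, 6, 7.
72 mod 13 = 7, so G(72) = G(7) = 2.

2


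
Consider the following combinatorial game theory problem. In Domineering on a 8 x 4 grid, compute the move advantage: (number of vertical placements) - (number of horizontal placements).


Board is 8 x 4 (rows x cols).
Left (vertical) placements: (rows-1) * cols = 7 * 4 = 28
Right (horizontal) placements: rows * (cols-1) = 8 * 3 = 24
Advantage = Left - Right = 28 - 24 = 4

4


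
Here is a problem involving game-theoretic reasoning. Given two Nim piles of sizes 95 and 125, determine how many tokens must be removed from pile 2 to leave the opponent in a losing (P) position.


Piles: 95 and 125
Current XOR: 95 XOR 125 = 34 (non-zero, so this is an N-position).
To make the XOR zero, we need to find a move that balances the piles.
For pile 2 (size 125): target = 125 XOR 34 = 95
We reduce pile 2 from 125 to 95.
Tokens removed: 125 - 95 = 30
Verification: 95 XOR 95 = 0

30


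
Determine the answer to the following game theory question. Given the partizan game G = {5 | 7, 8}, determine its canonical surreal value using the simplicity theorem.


Left options: {5}, max = 5
Right options: {7, 8}, min = 7
All options are numbers and max(Left) < min(Right), so by the simplicity theorem the value is the simplest (earliest-born) number strictly between 5 and 7.
The only integer strictly between 5 and 7 is 6.
No non-integer in the interval can be simpler: if x is a non-integer in the interval, then floor(x) or ceil(x) also lies in the interval (the interval contains an integer), and both are proper prefixes of x's sign expansion, i.e. born earlier. So the game value is 6.
Game value = 6

6


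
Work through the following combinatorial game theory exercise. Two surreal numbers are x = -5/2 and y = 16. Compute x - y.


x = -5/2, y = 16
Converting to common denominator: 2
x = -5/2, y = 32/2
x - y = -5/2 - 16 = -37/2

-37/2


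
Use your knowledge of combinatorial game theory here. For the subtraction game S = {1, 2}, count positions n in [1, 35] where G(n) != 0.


Subtraction set S = {1, 2}, so G(n) = n mod 3.
G(n) = 0 when n is a multiple of 3.
Multiples of 3 in [1, 35]: 11
N-positions (nonzero Grundy) = 35 - 11 = 24

24


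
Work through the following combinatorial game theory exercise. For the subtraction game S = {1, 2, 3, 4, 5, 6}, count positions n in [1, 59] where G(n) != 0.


Subtraction set S = {1, 2, 3, 4, 5, 6}, so G(n) = n mod 7.
G(n) = 0 when n is a multiple of 7.
Multiples of 7 in [1, 59]: 8
N-positions (nonzero Grundy) = 59 - 8 = 51

51


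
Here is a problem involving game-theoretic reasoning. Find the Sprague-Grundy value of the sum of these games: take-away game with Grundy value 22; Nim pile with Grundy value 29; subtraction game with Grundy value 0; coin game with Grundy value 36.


By the Sprague-Grundy theorem, the Grundy value of a sum of games is the XOR of individual Grundy values.
take-away game: Grundy value = 22. Running XOR: 0 XOR 22 = 22
Nim pile: Grundy value = 29. Running XOR: 22 XOR 29 = 11
subtraction game: Grundy value = 0. Running XOR: 11 XOR 0 = 11
coin game: Grundy value = 36. Running XOR: 11 XOR 36 = 47
The combined Grundy value is 47.

47


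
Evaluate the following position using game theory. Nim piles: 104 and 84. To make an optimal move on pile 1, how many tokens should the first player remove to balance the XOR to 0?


Piles: 104 and 84
Current XOR: 104 XOR 84 = 60 (non-zero, so this is an N-position).
To make the XOR zero, we need to find a move that balances the piles.
For pile 1 (size 104): target = 104 XOR 60 = 84
We reduce pile 1 from 104 to 84.
Tokens removed: 104 - 84 = 20
Verification: 84 XOR 84 = 0

20


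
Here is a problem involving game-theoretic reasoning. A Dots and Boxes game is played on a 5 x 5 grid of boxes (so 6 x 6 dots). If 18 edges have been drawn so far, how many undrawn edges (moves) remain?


Grid: 5 x 5 boxes, i.e. 6 rows and 6 columns of dots.
Horizontal edges: (rows + 1) * cols = 6 * 5 = 30
Vertical edges: rows * (cols + 1) = 5 * 6 = 30
Total edges: 30 + 30 = 60
Edges drawn: 18
Remaining: 60 - 18 = 42

42


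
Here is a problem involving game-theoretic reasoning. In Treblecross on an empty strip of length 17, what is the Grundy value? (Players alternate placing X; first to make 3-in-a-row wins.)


Treblecross: place X on empty cells; 3-in-a-row wins.
Playing within two cells of an existing X lets the opponent win at once, so sensible play treats the cells i-2..i+2 around each X as dead. The player left with no safe cell loses, so this is a normal-play take-away game on strips of safe cells.
Placing X at cell i (0-indexed) of a strip of k safe cells leaves independent strips of sizes max(0, i-2) and max(0, k-i-3). Hence G(k) = mex{ G(max(0,i-2)) XOR G(max(0,k-i-3)) : 0 <= i < k }, with G(0) = 0.
G(1): splits (0,0):0^0=0 -> mex({0}) = 1
G(2): splits (0,0):0^0=0 -> mex({0}) = 1
G(3): splits (0,0):0^0=0 -> mex({0}) = 1
G(4): splits (0,1):0^1=1 (0,0):0^0=0 -> mex({0, 1}) = 2
G(5): splits (0,2):0^1=1 (0,1):0^1=1 (0,0):0^0=0 -> mex({0, 1}) = 2
G(6) = mex({1}) = 0
G(7) = mex({0, 1, 2}) = 3
G(8) = mex({0, 1, 2}) = 3
G(9) = mex({0, 2}) = 1
G(10) = mex({0, 2, 3}) = 1
G(11) = mex({0, 3}) = 1
G(12) = mex({1, 3}) = 0
G(13) = mex({0, 1, 2, 3}) = 4
G(14) = mex({0, 1, 2}) = 3
G(15) = mex({0, 1, 2}) = 3
G(16) = mex({0, 1, 2, 4}) = 3
G(17) = mex({0, 1, 3, 4}) = 2
Therefore G(17) = 2.

2


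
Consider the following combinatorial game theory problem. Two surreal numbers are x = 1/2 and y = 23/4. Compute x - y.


x = 1/2, y = 23/4
Converting to common denominator: 4
x = 2/4, y = 23/4
x - y = 1/2 - 23/4 = -21/4

-21/4


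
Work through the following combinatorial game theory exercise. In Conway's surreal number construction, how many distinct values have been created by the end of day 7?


Day 0: {|} = 0 is born. Count = 1.
Day n: the number of surreal numbers born by day n is 2^(n+1) - 1.
By day 0: 2^1 - 1 = 1
By day 1: 2^2 - 1 = 3
By day 2: 2^3 - 1 = 7
By day 3: 2^4 - 1 = 15
By day 4: 2^5 - 1 = 31
By day 5: 2^6 - 1 = 63
By day 6: 2^7 - 1 = 127
By day 7: 2^8 - 1 = 255
By day 7: 255 surreal numbers.

255


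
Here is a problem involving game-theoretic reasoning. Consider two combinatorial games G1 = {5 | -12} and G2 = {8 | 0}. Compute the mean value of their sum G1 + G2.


G1 = {5 | -12}, G2 = {8 | 0}
Each is a switch {a | b} with numbers a > b; its mean value is (a + b)/2, and mean value is additive over game sums: m(G1 + G2) = m(G1) + m(G2).
Mean of G1 = (5 + (-12))/2 = -7/2 = -7/2
Mean of G2 = (8 + (0))/2 = 8/2 = 4
Mean of G1 + G2 = -7/2 + 4 = 1/2

1/2


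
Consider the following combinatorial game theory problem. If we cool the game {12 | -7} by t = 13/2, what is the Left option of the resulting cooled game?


Original game: {12 | -7} (a switch {a | b} with a > b).
Cooling by t (for t below the temperature (a - b)/2 = 19/2) taxes each move by t: {a | b} cooled by t is {a - t | b + t}.
Cooling amount: t = 13/2
Cooled Left option: 12 - 13/2 = 11/2
Cooled Right option: -7 + 13/2 = -1/2
Cooled game: {11/2 | -1/2}
Left option = 11/2

11/2
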